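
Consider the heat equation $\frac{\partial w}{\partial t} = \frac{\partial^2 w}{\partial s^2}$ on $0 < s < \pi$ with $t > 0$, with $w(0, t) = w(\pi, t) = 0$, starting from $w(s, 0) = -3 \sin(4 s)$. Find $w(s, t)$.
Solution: Separating variables: $w = \sum c_n e^{-n^2t} \sin(ns)$. From $w(s,0) = -3 \sin(4 s)$: $c_4=-3$.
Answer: $w(s, t) = -3 e^{-16 t} \sin(4 s)$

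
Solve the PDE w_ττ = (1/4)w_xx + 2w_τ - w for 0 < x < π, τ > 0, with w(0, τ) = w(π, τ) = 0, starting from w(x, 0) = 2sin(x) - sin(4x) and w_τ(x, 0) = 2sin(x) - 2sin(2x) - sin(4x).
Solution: Substitute w = exp(τ)u, i.e. u = exp(-τ)w.
By the product rule, w_τ = exp(τ)(u_τ + u), w_ττ = exp(τ)(u_ττ + 2u_τ + u), w_xx = exp(τ)u_xx.
Substituting into the PDE and dividing by exp(τ): u_ττ + 2u_τ + u = (1/4)u_xx + 2(u_τ + u) - u.
The lower-order terms cancel, leaving the standard wave equation u_ττ = (1/4)u_xx.
Initial data for u: u(x,0) = w(x,0) = 2sin(x) - sin(4x); u_τ(x,0) = w_τ(x,0) - w(x,0) = -2sin(2x). The boundary conditions carry over: u(0,τ) = u(π,τ) = 0.
Solve for u:
  Using separation of variables u = X(x)T(τ):
  Eigenfunctions: sin(nx), n = 1, 2, 3, ...
  General solution: u(x, τ) = Σ [A_n cos(n τ/2) + B_n sin(n τ/2)] sin(nx)
  From u(x,0) = 2sin(x) - sin(4x): A_1=2, A_4=-1. From u_τ(x,0) = -2sin(2x), using u_τ(x,0) = Σ ω_n B_n sin(nx) with ω_n = n/2: B_2 = (-2)/1 = -2.
Hence u(x,τ) = 2sin(x)cos(τ/2) - 2sin(2x)sin(τ) - sin(4x)cos(2τ).
Transform back: w(x,τ) = exp(τ)u(x,τ).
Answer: w(x, τ) = 2exp(τ)sin(x)cos(τ/2) - 2exp(τ)sin(2x)sin(τ) - exp(τ)sin(4x)cos(2τ)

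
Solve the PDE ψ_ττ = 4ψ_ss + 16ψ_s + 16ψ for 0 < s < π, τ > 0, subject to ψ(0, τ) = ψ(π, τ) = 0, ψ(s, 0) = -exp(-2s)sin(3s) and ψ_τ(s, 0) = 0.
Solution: Substitute ψ = exp(-2s)u, i.e. u = exp(2s)ψ.
By the product rule, ψ_s = exp(-2s)(u_s - 2u), ψ_ss = exp(-2s)(u_ss - 4u_s + 4u), ψ_ττ = exp(-2s)u_ττ.
Substituting into the PDE and dividing by exp(-2s): u_ττ = 4(u_ss - 4u_s + 4u) + 16(u_s - 2u) + 16u.
The lower-order terms cancel, leaving the standard wave equation u_ττ = 4u_ss.
Initial data for u: u(s,0) = exp(2s)ψ(s,0) = -sin(3s); u_τ(s,0) = exp(2s)ψ_τ(s,0) = 0. The boundary conditions carry over: u(0,τ) = u(π,τ) = 0.
Solve for u:
  Using separation of variables u = X(s)T(τ):
  Eigenfunctions: sin(ns), n = 1, 2, 3, ...
  General solution: u(s, τ) = Σ [A_n cos(2n τ) + B_n sin(2n τ)] sin(ns)
  From u(s,0) = -sin(3s): A_3=-1. From u_τ(s,0) = 0: all B_n = 0.
Hence u(s,τ) = -sin(3s)cos(6τ).
Transform back: ψ(s,τ) = exp(-2s)u(s,τ).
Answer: ψ(s, τ) = -exp(-2s)sin(3s)cos(6τ)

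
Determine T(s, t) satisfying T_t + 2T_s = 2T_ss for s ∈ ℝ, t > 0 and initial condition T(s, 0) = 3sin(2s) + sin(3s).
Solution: Change to a moving frame: let η = s - 2t, σ = t and write T(s,t) = u(η,σ).
By the chain rule T_t = u_σ - 2u_η, T_s = u_η, T_ss = u_ηη.
Then T_t + 2T_s = u_σ: the advection term cancels and the PDE becomes the heat equation u_σ = 2u_ηη on η ∈ ℝ.
Initial data: u(η,0) = T(η,0) = 3sin(2η) + sin(3η).
On η ∈ ℝ each mode satisfies (sin(nη))″ = -n² sin(nη), so exp(-2n²σ) sin(nη) solves the heat equation; by superposition u(η,σ) = Σ c_n exp(-2n²σ) sin(nη).
Reading off the coefficients: c_2=3, c_3=1, so u(η,σ) = 3exp(-8σ)sin(2η) + exp(-18σ)sin(3η).
Substituting back η = s - 2t, σ = t: T(s,t) = u(s - 2t, t).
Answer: T(s, t) = 3exp(-8t)sin(2s - 4t) + exp(-18t)sin(3s - 6t)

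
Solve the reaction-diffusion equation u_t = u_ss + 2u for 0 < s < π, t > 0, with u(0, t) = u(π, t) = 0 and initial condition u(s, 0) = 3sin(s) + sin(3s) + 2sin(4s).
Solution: Substitute u = exp(2t)w, i.e. w = exp(-2t)u.
By the product rule, u_t = exp(2t)(w_t + 2w), u_ss = exp(2t)w_ss.
Substituting into the PDE and dividing by exp(2t): w_t + 2w = w_ss + 2w.
The lower-order terms cancel, leaving the standard heat equation w_t = w_ss.
Initial data for w: w(s,0) = u(s,0) = 3sin(s) + sin(3s) + 2sin(4s). The boundary conditions carry over: w(0,t) = w(π,t) = 0.
Solve for w:
  Using separation of variables w = X(s)T(t):
  Eigenfunctions: sin(ns), n = 1, 2, 3, ...
  General solution: w(s, t) = Σ c_n sin(ns) exp(-n² t)
  Matching w(s,0) = 3sin(s) + sin(3s) + 2sin(4s) term by term: c_1=3, c_3=1, c_4=2.
Hence w(s,t) = 3exp(-t)sin(s) + exp(-9t)sin(3s) + 2exp(-16t)sin(4s).
Transform back: u(s,t) = exp(2t)w(s,t).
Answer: u(s, t) = 3exp(t)sin(s) + exp(-7t)sin(3s) + 2exp(-14t)sin(4s)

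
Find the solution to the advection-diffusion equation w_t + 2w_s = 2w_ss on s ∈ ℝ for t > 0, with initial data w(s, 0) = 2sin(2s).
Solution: Moving frame: η = s - 2t, σ = t, w = u(η,σ), so w_t = u_σ - 2u_η and w_ss = u_ηη.
Hence w_t + 2w_s = u_σ and the PDE becomes the heat equation u_σ = 2u_ηη on η ∈ ℝ.
Initial data: u(η,0) = w(η,0) = 2sin(2η). Each mode sin(nη) decays as exp(-2n²σ) on ℝ, so u(η,σ) = Σ c_n exp(-2n²σ) sin(nη) with c_2=2: u(η,σ) = 2exp(-8σ)sin(2η).
Substituting back: w(s,t) = u(s - 2t, t).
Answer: w(s, t) = 2exp(-8t)sin(2s - 4t)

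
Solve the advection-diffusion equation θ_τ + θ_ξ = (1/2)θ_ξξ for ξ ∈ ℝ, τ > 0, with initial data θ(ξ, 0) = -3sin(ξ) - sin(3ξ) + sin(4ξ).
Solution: Change to a moving frame: let η = ξ - τ, σ = τ and write θ(ξ,τ) = u(η,σ).
By the chain rule θ_τ = u_σ - u_η, θ_ξ = u_η, θ_ξξ = u_ηη.
Then θ_τ + θ_ξ = u_σ: the advection term cancels and the PDE becomes the heat equation u_σ = (1/2)u_ηη on η ∈ ℝ.
Initial data: u(η,0) = θ(η,0) = -3sin(η) - sin(3η) + sin(4η).
On η ∈ ℝ each mode satisfies (sin(nη))″ = -n² sin(nη), so exp(-n²σ/2) sin(nη) solves the heat equation; by superposition u(η,σ) = Σ c_n exp(-n²σ/2) sin(nη).
Reading off the coefficients: c_1=-3, c_3=-1, c_4=1, so u(η,σ) = exp(-8σ)sin(4η) - 3exp(-σ/2)sin(η) - exp(-9σ/2)sin(3η).
Substituting back η = ξ - τ, σ = τ: θ(ξ,τ) = u(ξ - τ, τ).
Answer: θ(ξ, τ) = exp(-8τ)sin(4ξ - 4τ) - 3exp(-τ/2)sin(ξ - τ) - exp(-9τ/2)sin(3ξ - 3τ)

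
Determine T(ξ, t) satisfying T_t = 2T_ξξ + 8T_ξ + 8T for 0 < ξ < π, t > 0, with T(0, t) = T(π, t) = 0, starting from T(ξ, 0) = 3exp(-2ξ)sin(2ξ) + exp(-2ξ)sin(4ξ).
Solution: Substitute T = exp(-2ξ)u.
Then T_ξ = exp(-2ξ)(u_ξ - 2u), T_ξξ = exp(-2ξ)(u_ξξ - 4u_ξ + 4u), T_t = exp(-2ξ)u_t; substituting and dividing by exp(-2ξ), the lower-order terms cancel: u_t = 2u_ξξ (standard heat equation).
Data for u: u(ξ,0) = exp(2ξ)T(ξ,0) = 3sin(2ξ) + sin(4ξ). The boundary conditions carry over: u(0,t) = u(π,t) = 0.
Separating variables: u = Σ c_n exp(-2n²t) sin(nξ). From u(ξ,0) = 3sin(2ξ) + sin(4ξ): c_2=3, c_4=1.
So u(ξ,t) = 3exp(-8t)sin(2ξ) + exp(-32t)sin(4ξ), and T(ξ,t) = exp(-2ξ)u(ξ,t).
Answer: T(ξ, t) = 3exp(-8t)exp(-2ξ)sin(2ξ) + exp(-32t)exp(-2ξ)sin(4ξ)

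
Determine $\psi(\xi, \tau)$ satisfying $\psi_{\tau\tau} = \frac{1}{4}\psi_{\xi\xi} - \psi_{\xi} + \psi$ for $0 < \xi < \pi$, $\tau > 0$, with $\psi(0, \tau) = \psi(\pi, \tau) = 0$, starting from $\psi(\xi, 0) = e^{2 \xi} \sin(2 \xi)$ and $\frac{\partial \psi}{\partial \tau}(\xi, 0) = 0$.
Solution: Substitute $\psi = e^{2\xi}u$, i.e. $u = e^{-2\xi}\psi$.
By the product rule, $\psi_{\xi} = e^{2\xi}(u_{\xi} + 2u)$, $\psi_{\xi\xi} = e^{2\xi}(u_{\xi\xi} + 4u_{\xi} + 4u)$, $\psi_{\tau\tau} = e^{2\xi}u_{\tau\tau}$.
Substituting into the PDE and dividing by $e^{2\xi}$: $u_{\tau\tau} = \frac{1}{4}(u_{\xi\xi} + 4u_{\xi} + 4u) - (u_{\xi} + 2u) + u$.
The lower-order terms cancel, leaving the standard wave equation $u_{\tau\tau} = \frac{1}{4}u_{\xi\xi}$.
Initial data for $u$: $u(\xi,0) = e^{-2\xi}\psi(\xi,0) = \sin(2 \xi)$; $u_{\tau}(\xi,0) = e^{-2\xi}\psi_{\tau}(\xi,0) = 0$. The boundary conditions carry over: $u(0,\tau) = u(\pi,\tau) = 0$.
Solve for $u$:
  Using separation of variables $u = X(\xi)T(\tau)$:
  Eigenfunctions: $\sin(n\xi)$, $n = 1, 2, 3, \ldots$
  General solution: $u(\xi, \tau) = \sum [A_n \cos(n \tau/2) + B_n \sin(n \tau/2)] \sin(n\xi)$
  From $u(\xi,0) = \sin(2 \xi)$: $A_2=1$. From $u_{\tau}(\xi,0) = 0$: all $B_n = 0$.
Hence $u(\xi,\tau) = \sin(2 \xi) \cos(\tau)$.
Transform back: $\psi(\xi,\tau) = e^{2\xi}u(\xi,\tau)$.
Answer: $\psi(\xi, \tau) = e^{2 \xi} \sin(2 \xi) \cos(\tau)$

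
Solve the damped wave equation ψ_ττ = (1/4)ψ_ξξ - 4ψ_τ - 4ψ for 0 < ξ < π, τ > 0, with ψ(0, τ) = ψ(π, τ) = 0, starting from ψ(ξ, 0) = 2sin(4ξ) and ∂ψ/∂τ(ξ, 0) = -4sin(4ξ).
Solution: Substitute ψ = exp(-2τ)u, i.e. u = exp(2τ)ψ.
By the product rule, ψ_τ = exp(-2τ)(u_τ - 2u), ψ_ττ = exp(-2τ)(u_ττ - 4u_τ + 4u), ψ_ξξ = exp(-2τ)u_ξξ.
Substituting into the PDE and dividing by exp(-2τ): u_ττ - 4u_τ + 4u = (1/4)u_ξξ - 4(u_τ - 2u) - 4u.
The lower-order terms cancel, leaving the standard wave equation u_ττ = (1/4)u_ξξ.
Initial data for u: u(ξ,0) = ψ(ξ,0) = 2sin(4ξ); u_τ(ξ,0) = ψ_τ(ξ,0) + 2ψ(ξ,0) = 0. The boundary conditions carry over: u(0,τ) = u(π,τ) = 0.
Solve for u:
  Using separation of variables u = X(ξ)T(τ):
  Eigenfunctions: sin(nξ), n = 1, 2, 3, ...
  General solution: u(ξ, τ) = Σ [A_n cos(n τ/2) + B_n sin(n τ/2)] sin(nξ)
  From u(ξ,0) = 2sin(4ξ): A_4=2. From u_τ(ξ,0) = 0: all B_n = 0.
Hence u(ξ,τ) = 2sin(4ξ)cos(2τ).
Transform back: ψ(ξ,τ) = exp(-2τ)u(ξ,τ).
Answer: ψ(ξ, τ) = 2exp(-2τ)sin(4ξ)cos(2τ)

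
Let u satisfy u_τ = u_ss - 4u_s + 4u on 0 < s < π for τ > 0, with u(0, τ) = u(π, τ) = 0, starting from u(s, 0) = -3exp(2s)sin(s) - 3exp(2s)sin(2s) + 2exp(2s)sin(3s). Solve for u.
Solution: Substitute u = exp(2s)w.
Then u_s = exp(2s)(w_s + 2w), u_ss = exp(2s)(w_ss + 4w_s + 4w), u_τ = exp(2s)w_τ; substituting and dividing by exp(2s), the lower-order terms cancel: w_τ = w_ss (standard heat equation).
Data for w: w(s,0) = exp(-2s)u(s,0) = -3sin(s) - 3sin(2s) + 2sin(3s). The boundary conditions carry over: w(0,τ) = w(π,τ) = 0.
Separating variables: w = Σ c_n exp(-n²τ) sin(ns). From w(s,0) = -3sin(s) - 3sin(2s) + 2sin(3s): c_1=-3, c_2=-3, c_3=2.
So w(s,τ) = -3exp(-τ)sin(s) - 3exp(-4τ)sin(2s) + 2exp(-9τ)sin(3s), and u(s,τ) = exp(2s)w(s,τ).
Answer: u(s, τ) = -3exp(2s)exp(-τ)sin(s) - 3exp(2s)exp(-4τ)sin(2s) + 2exp(2s)exp(-9τ)sin(3s)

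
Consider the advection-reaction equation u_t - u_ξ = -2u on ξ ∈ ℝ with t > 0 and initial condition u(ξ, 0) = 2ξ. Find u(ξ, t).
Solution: Substitute u = exp(-2t)w, i.e. w = exp(2t)u.
By the product rule, u_t = exp(-2t)(w_t - 2w), u_ξ = exp(-2t)w_ξ.
Substituting into the PDE and dividing by exp(-2t): w_t - 2w - w_ξ = -2w.
The lower-order terms cancel, leaving the standard advection equation w_t - w_ξ = 0.
Initial data for w: w(ξ,0) = u(ξ,0) = 2ξ.
Solve for w:
  By method of characteristics (waves move left with speed 1):
  Along characteristics ξ + t = const, w is constant, so w(ξ,t) = f(ξ + t) with f = w(·, 0).
Hence w(ξ,t) = 2t + 2ξ.
Transform back: u(ξ,t) = exp(-2t)w(ξ,t).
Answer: u(ξ, t) = 2texp(-2t) + 2ξexp(-2t)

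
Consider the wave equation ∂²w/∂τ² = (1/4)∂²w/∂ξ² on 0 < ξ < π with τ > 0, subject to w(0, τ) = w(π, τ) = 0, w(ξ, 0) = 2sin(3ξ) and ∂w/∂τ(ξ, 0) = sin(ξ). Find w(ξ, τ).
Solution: Separating variables: w = Σ [A_n cos(ω_n τ) + B_n sin(ω_n τ)] sin(nξ), ω_n = n/2. From ICs (B_n = velocity coefficient / ω_n): A_3=2, B_1=2.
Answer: w(ξ, τ) = 2sin(ξ)sin(τ/2) + 2sin(3ξ)cos(3τ/2)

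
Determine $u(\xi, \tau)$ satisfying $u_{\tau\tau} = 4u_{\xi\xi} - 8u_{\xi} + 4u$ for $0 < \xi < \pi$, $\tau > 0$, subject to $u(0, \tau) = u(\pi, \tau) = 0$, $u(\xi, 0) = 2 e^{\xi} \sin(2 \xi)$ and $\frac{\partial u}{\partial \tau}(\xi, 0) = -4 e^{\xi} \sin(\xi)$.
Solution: Substitute $u = e^{\xi}w$.
Then $u_{\xi} = e^{\xi}(w_{\xi} + w)$, $u_{\xi\xi} = e^{\xi}(w_{\xi\xi} + 2w_{\xi} + w)$, $u_{\tau\tau} = e^{\xi}w_{\tau\tau}$; substituting and dividing by $e^{\xi}$, the lower-order terms cancel: $w_{\tau\tau} = 4w_{\xi\xi}$ (standard wave equation).
Data for $w$: $w(\xi,0) = e^{-\xi}u(\xi,0) = 2 \sin(2 \xi)$; $w_{\tau}(\xi,0) = e^{-\xi}u_{\tau}(\xi,0) = -4 \sin(\xi)$. The boundary conditions carry over: $w(0,\tau) = w(\pi,\tau) = 0$.
Separating variables: $w = \sum [A_n \cos(\omega_n \tau) + B_n \sin(\omega_n \tau)] \sin(n\xi)$, $\omega_n = 2n$. From ICs ($B_n$ = velocity coefficient / $\omega_n$): $A_2=2, B_1=-2$.
So $w(\xi,\tau) = -2 \sin(\xi) \sin(2 \tau) + 2 \sin(2 \xi) \cos(4 \tau)$, and $u(\xi,\tau) = e^{\xi}w(\xi,\tau)$.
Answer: $u(\xi, \tau) = -2 e^{\xi} \sin(2 \tau) \sin(\xi) + 2 e^{\xi} \sin(2 \xi) \cos(4 \tau)$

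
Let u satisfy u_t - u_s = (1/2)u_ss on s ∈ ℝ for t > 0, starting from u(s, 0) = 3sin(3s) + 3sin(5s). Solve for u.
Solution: Moving frame: η = s + t, σ = t, u = w(η,σ), so u_t = w_σ + w_η and u_ss = w_ηη.
Hence u_t - u_s = w_σ and the PDE becomes the heat equation w_σ = (1/2)w_ηη on η ∈ ℝ.
Initial data: w(η,0) = u(η,0) = 3sin(3η) + 3sin(5η). Each mode sin(nη) decays as exp(-n²σ/2) on ℝ, so w(η,σ) = Σ c_n exp(-n²σ/2) sin(nη) with c_3=3, c_5=3: w(η,σ) = 3exp(-9σ/2)sin(3η) + 3exp(-25σ/2)sin(5η).
Substituting back: u(s,t) = w(s + t, t).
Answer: u(s, t) = 3exp(-9t/2)sin(3s + 3t) + 3exp(-25t/2)sin(5s + 5t)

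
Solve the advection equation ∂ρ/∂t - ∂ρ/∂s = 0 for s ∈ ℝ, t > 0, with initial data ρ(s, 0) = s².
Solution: By characteristics (ds/dt = -1), ρ(s,t) = f(s + t) with f = ρ(·, 0).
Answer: ρ(s, t) = s² + 2st + t²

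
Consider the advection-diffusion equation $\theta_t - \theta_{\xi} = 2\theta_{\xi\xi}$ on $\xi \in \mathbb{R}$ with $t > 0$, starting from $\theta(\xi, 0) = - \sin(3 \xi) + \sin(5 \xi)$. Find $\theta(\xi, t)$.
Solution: Change to a moving frame: let $\eta = \xi + t$, $\sigma = t$ and write $\theta(\xi,t) = u(\eta,\sigma)$.
By the chain rule $\theta_t = u_{\sigma} + u_{\eta}$, $\theta_{\xi} = u_{\eta}$, $\theta_{\xi\xi} = u_{\eta\eta}$.
Then $\theta_t - \theta_{\xi} = u_{\sigma}$: the advection term cancels and the PDE becomes the heat equation $u_{\sigma} = 2u_{\eta\eta}$ on $\eta \in \mathbb{R}$.
Initial data: $u(\eta,0) = \theta(\eta,0) = - \sin(3 \eta) + \sin(5 \eta)$.
On $\eta \in \mathbb{R}$ each mode satisfies $(\sin(n\eta))'' = -n^2 \sin(n\eta)$, so $e^{-2n^2\sigma} \sin(n\eta)$ solves the heat equation; by superposition $u(\eta,\sigma) = \sum c_n e^{-2n^2\sigma} \sin(n\eta)$.
Reading off the coefficients: $c_3=-1, c_5=1$, so $u(\eta,\sigma) = - e^{-18 \sigma} \sin(3 \eta) + e^{-50 \sigma} \sin(5 \eta)$.
Substituting back $\eta = \xi + t$, $\sigma = t$: $\theta(\xi,t) = u(\xi + t, t)$.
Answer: $\theta(\xi, t) = - e^{-18 t} \sin(3 \xi + 3 t) + e^{-50 t} \sin(5 \xi + 5 t)$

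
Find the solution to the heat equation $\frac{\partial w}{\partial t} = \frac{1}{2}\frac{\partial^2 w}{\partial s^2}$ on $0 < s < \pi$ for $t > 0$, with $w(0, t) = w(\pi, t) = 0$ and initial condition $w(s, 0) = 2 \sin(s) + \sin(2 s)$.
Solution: Using separation of variables $w = X(s)T(t)$:
Eigenfunctions: $\sin(ns)$, $n = 1, 2, 3, \ldots$
General solution: $w(s, t) = \sum c_n \sin(ns) e^{-n^2 t/2}$
Matching $w(s,0) = 2 \sin(s) + \sin(2 s)$ term by term: $c_1=2, c_2=1$.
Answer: $w(s, t) = e^{-2 t} \sin(2 s) + 2 e^{-t/2} \sin(s)$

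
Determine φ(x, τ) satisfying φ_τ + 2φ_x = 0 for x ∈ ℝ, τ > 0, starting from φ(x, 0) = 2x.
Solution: By method of characteristics (waves move right with speed 2):
Along characteristics x - 2τ = const, φ is constant, so φ(x,τ) = f(x - 2τ) with f = φ(·, 0).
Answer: φ(x, τ) = 2x - 4τ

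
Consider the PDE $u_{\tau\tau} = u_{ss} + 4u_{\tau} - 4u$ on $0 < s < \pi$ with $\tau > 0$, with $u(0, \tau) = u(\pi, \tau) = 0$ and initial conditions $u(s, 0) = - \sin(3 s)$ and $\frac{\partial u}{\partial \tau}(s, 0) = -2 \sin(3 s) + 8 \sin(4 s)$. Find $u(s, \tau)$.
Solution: Substitute $u = e^{2\tau}w$.
Then $u_{\tau} = e^{2\tau}(w_{\tau} + 2w)$, $u_{\tau\tau} = e^{2\tau}(w_{\tau\tau} + 4w_{\tau} + 4w)$, $u_{ss} = e^{2\tau}w_{ss}$; substituting and dividing by $e^{2\tau}$, the lower-order terms cancel: $w_{\tau\tau} = w_{ss}$ (standard wave equation).
Data for $w$: $w(s,0) = u(s,0) = - \sin(3 s)$; $w_{\tau}(s,0) = u_{\tau}(s,0) - 2u(s,0) = 8 \sin(4 s)$. The boundary conditions carry over: $w(0,\tau) = w(\pi,\tau) = 0$.
Separating variables: $w = \sum [A_n \cos(\omega_n \tau) + B_n \sin(\omega_n \tau)] \sin(ns)$, $\omega_n = n$. From ICs ($B_n$ = velocity coefficient / $\omega_n$): $A_3=-1, B_4=2$.
So $w(s,\tau) = - \sin(3 s) \cos(3 \tau) + 2 \sin(4 s) \sin(4 \tau)$, and $u(s,\tau) = e^{2\tau}w(s,\tau)$.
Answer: $u(s, \tau) = 2 e^{2 \tau} \sin(4 \tau) \sin(4 s) -  e^{2 \tau} \sin(3 s) \cos(3 \tau)$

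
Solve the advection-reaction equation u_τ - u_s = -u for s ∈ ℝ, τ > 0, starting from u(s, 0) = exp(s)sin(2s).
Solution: Substitute u = exp(s)w.
Then u_s = exp(s)(w_s + w), u_τ = exp(s)w_τ; substituting and dividing by exp(s), the lower-order terms cancel: w_τ - w_s = 0 (standard advection equation).
Data for w: w(s,0) = exp(-s)u(s,0) = sin(2s).
By characteristics (ds/dτ = -1), w(s,τ) = f(s + τ) with f = w(·, 0).
So w(s,τ) = sin(2s + 2τ), and u(s,τ) = exp(s)w(s,τ).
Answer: u(s, τ) = exp(s)sin(2s + 2τ)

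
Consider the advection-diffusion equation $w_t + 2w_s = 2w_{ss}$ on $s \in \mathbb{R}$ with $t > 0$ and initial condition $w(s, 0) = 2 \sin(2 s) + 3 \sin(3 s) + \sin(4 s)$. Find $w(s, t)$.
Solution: Change to a moving frame: let $\eta = s - 2t$, $\sigma = t$ and write $w(s,t) = u(\eta,\sigma)$.
By the chain rule $w_t = u_{\sigma} - 2u_{\eta}$, $w_s = u_{\eta}$, $w_{ss} = u_{\eta\eta}$.
Then $w_t + 2w_s = u_{\sigma}$: the advection term cancels and the PDE becomes the heat equation $u_{\sigma} = 2u_{\eta\eta}$ on $\eta \in \mathbb{R}$.
Initial data: $u(\eta,0) = w(\eta,0) = 2 \sin(2 \eta) + 3 \sin(3 \eta) + \sin(4 \eta)$.
On $\eta \in \mathbb{R}$ each mode satisfies $(\sin(n\eta))'' = -n^2 \sin(n\eta)$, so $e^{-2n^2\sigma} \sin(n\eta)$ solves the heat equation; by superposition $u(\eta,\sigma) = \sum c_n e^{-2n^2\sigma} \sin(n\eta)$.
Reading off the coefficients: $c_2=2, c_3=3, c_4=1$, so $u(\eta,\sigma) = 2 e^{-8 \sigma} \sin(2 \eta) + 3 e^{-18 \sigma} \sin(3 \eta) + e^{-32 \sigma} \sin(4 \eta)$.
Substituting back $\eta = s - 2t$, $\sigma = t$: $w(s,t) = u(s - 2t, t)$.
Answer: $w(s, t) = 2 e^{-8 t} \sin(2 s - 4 t) + 3 e^{-18 t} \sin(3 s - 6 t) + e^{-32 t} \sin(4 s - 8 t)$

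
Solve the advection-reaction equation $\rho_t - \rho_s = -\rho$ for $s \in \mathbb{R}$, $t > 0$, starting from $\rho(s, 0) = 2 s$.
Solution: Substitute $\rho = e^{-t}u$.
Then $\rho_t = e^{-t}(u_t - u)$, $\rho_s = e^{-t}u_s$; substituting and dividing by $e^{-t}$, the lower-order terms cancel: $u_t - u_s = 0$ (standard advection equation).
Data for $u$: $u(s,0) = \rho(s,0) = 2 s$.
By characteristics ($ds/dt = -1$), $u(s,t) = f(s + t)$ with $f = u( \cdot , 0)$.
So $u(s,t) = 2 s + 2 t$, and $\rho(s,t) = e^{-t}u(s,t)$.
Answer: $\rho(s, t) = 2 s e^{-t} + 2 t e^{-t}$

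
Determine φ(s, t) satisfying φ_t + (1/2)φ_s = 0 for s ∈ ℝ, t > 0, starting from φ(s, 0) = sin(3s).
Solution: By method of characteristics (waves move right with speed 1/2):
Along characteristics s - (1/2)t = const, φ is constant, so φ(s,t) = f(s - (1/2)t) with f = φ(·, 0).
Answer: φ(s, t) = sin(3s - 3t/2)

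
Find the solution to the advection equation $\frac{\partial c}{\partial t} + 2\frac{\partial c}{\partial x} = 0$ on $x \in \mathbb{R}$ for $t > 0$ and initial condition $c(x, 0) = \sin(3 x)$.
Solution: By method of characteristics (waves move right with speed 2):
Along characteristics $x - 2t =$ const, $c$ is constant, so $c(x,t) = f(x - 2t)$ with $f = c( \cdot , 0)$.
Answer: $c(x, t) = - \sin(6 t - 3 x)$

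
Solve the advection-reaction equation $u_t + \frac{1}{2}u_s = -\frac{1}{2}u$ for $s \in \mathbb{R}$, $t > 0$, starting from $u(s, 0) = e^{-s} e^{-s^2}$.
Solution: Substitute $u = e^{-s}w$, i.e. $w = e^{s}u$.
By the product rule, $u_s = e^{-s}(w_s - w)$, $u_t = e^{-s}w_t$.
Substituting into the PDE and dividing by $e^{-s}$: $w_t + \frac{1}{2}(w_s - w) = -\frac{1}{2}w$.
The lower-order terms cancel, leaving the standard advection equation $w_t + \frac{1}{2}w_s = 0$.
Initial data for $w$: $w(s,0) = e^{s}u(s,0) = e^{-s^2}$.
Solve for $w$:
  By method of characteristics (waves move right with speed 1/2):
  Along characteristics $s - \frac{1}{2}t =$ const, $w$ is constant, so $w(s,t) = f(s - \frac{1}{2}t)$ with $f = w( \cdot , 0)$.
Hence $w(s,t) = e^{-(s - t/2)^2}$.
Transform back: $u(s,t) = e^{-s}w(s,t)$.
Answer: $u(s, t) = e^{-s} e^{-(s - t/2)^2}$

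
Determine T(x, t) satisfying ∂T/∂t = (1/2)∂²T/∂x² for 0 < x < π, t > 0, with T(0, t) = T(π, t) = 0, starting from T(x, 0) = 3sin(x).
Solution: Separating variables: T = Σ c_n exp(-n²t/2) sin(nx). From T(x,0) = 3sin(x): c_1=3.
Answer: T(x, t) = 3exp(-t/2)sin(x)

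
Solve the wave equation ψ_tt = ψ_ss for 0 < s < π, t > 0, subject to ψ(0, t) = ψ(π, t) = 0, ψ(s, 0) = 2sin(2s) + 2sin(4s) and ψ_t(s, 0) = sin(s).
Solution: Separating variables: ψ = Σ [A_n cos(ω_n t) + B_n sin(ω_n t)] sin(ns), ω_n = n. From ICs (B_n = velocity coefficient / ω_n): A_2=2, A_4=2, B_1=1.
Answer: ψ(s, t) = sin(s)sin(t) + 2sin(2s)cos(2t) + 2sin(4s)cos(4t)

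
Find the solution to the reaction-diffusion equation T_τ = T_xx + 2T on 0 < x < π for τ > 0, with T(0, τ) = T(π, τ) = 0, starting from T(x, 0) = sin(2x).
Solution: Substitute T = exp(2τ)u, i.e. u = exp(-2τ)T.
By the product rule, T_τ = exp(2τ)(u_τ + 2u), T_xx = exp(2τ)u_xx.
Substituting into the PDE and dividing by exp(2τ): u_τ + 2u = u_xx + 2u.
The lower-order terms cancel, leaving the standard heat equation u_τ = u_xx.
Initial data for u: u(x,0) = T(x,0) = sin(2x). The boundary conditions carry over: u(0,τ) = u(π,τ) = 0.
Solve for u:
  Using separation of variables u = X(x)G(τ):
  Eigenfunctions: sin(nx), n = 1, 2, 3, ...
  General solution: u(x, τ) = Σ c_n sin(nx) exp(-n² τ)
  Matching u(x,0) = sin(2x) term by term: c_2=1.
Hence u(x,τ) = exp(-4τ)sin(2x).
Transform back: T(x,τ) = exp(2τ)u(x,τ).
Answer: T(x, τ) = exp(-2τ)sin(2x)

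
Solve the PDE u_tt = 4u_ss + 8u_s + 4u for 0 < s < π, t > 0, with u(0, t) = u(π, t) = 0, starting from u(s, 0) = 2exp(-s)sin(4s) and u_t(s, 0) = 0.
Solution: Substitute u = exp(-s)w, i.e. w = exp(s)u.
By the product rule, u_s = exp(-s)(w_s - w), u_ss = exp(-s)(w_ss - 2w_s + w), u_tt = exp(-s)w_tt.
Substituting into the PDE and dividing by exp(-s): w_tt = 4(w_ss - 2w_s + w) + 8(w_s - w) + 4w.
The lower-order terms cancel, leaving the standard wave equation w_tt = 4w_ss.
Initial data for w: w(s,0) = exp(s)u(s,0) = 2sin(4s); w_t(s,0) = exp(s)u_t(s,0) = 0. The boundary conditions carry over: w(0,t) = w(π,t) = 0.
Solve for w:
  Using separation of variables w = X(s)T(t):
  Eigenfunctions: sin(ns), n = 1, 2, 3, ...
  General solution: w(s, t) = Σ [A_n cos(2n t) + B_n sin(2n t)] sin(ns)
  From w(s,0) = 2sin(4s): A_4=2. From w_t(s,0) = 0: all B_n = 0.
Hence w(s,t) = 2sin(4s)cos(8t).
Transform back: u(s,t) = exp(-s)w(s,t).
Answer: u(s, t) = 2exp(-s)sin(4s)cos(8t)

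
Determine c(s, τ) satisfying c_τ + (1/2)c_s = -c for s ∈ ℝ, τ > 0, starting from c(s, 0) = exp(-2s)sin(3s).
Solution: Substitute c = exp(-2s)u, i.e. u = exp(2s)c.
By the product rule, c_s = exp(-2s)(u_s - 2u), c_τ = exp(-2s)u_τ.
Substituting into the PDE and dividing by exp(-2s): u_τ + (1/2)(u_s - 2u) = -u.
The lower-order terms cancel, leaving the standard advection equation u_τ + (1/2)u_s = 0.
Initial data for u: u(s,0) = exp(2s)c(s,0) = sin(3s).
Solve for u:
  By method of characteristics (waves move right with speed 1/2):
  Along characteristics s - (1/2)τ = const, u is constant, so u(s,τ) = f(s - (1/2)τ) with f = u(·, 0).
Hence u(s,τ) = sin(3s - 3τ/2).
Transform back: c(s,τ) = exp(-2s)u(s,τ).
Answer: c(s, τ) = exp(-2s)sin(3s - 3τ/2)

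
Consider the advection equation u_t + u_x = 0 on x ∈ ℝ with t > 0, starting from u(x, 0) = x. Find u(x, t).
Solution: By method of characteristics (waves move right with speed 1):
Along characteristics x - t = const, u is constant, so u(x,t) = f(x - t) with f = u(·, 0).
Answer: u(x, t) = -t + x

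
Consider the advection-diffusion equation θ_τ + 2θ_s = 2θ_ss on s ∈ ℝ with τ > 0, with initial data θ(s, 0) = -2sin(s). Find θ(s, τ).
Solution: Moving frame: η = s - 2τ, σ = τ, θ = u(η,σ), so θ_τ = u_σ - 2u_η and θ_ss = u_ηη.
Hence θ_τ + 2θ_s = u_σ and the PDE becomes the heat equation u_σ = 2u_ηη on η ∈ ℝ.
Initial data: u(η,0) = θ(η,0) = -2sin(η). Each mode sin(nη) decays as exp(-2n²σ) on ℝ, so u(η,σ) = Σ c_n exp(-2n²σ) sin(nη) with c_1=-2: u(η,σ) = -2exp(-2σ)sin(η).
Substituting back: θ(s,τ) = u(s - 2τ, τ).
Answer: θ(s, τ) = -2exp(-2τ)sin(s - 2τ)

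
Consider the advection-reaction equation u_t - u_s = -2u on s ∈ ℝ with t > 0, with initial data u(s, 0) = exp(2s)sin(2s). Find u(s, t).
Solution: Substitute u = exp(2s)w, i.e. w = exp(-2s)u.
By the product rule, u_s = exp(2s)(w_s + 2w), u_t = exp(2s)w_t.
Substituting into the PDE and dividing by exp(2s): w_t - (w_s + 2w) = -2w.
The lower-order terms cancel, leaving the standard advection equation w_t - w_s = 0.
Initial data for w: w(s,0) = exp(-2s)u(s,0) = sin(2s).
Solve for w:
  By method of characteristics (waves move left with speed 1):
  Along characteristics s + t = const, w is constant, so w(s,t) = f(s + t) with f = w(·, 0).
Hence w(s,t) = sin(2s + 2t).
Transform back: u(s,t) = exp(2s)w(s,t).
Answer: u(s, t) = exp(2s)sin(2s + 2t)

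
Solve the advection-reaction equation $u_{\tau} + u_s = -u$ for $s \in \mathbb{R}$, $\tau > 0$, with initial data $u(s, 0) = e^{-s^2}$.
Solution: Substitute $u = e^{-\tau}w$.
Then $u_{\tau} = e^{-\tau}(w_{\tau} - w)$, $u_s = e^{-\tau}w_s$; substituting and dividing by $e^{-\tau}$, the lower-order terms cancel: $w_{\tau} + w_s = 0$ (standard advection equation).
Data for $w$: $w(s,0) = u(s,0) = e^{-s^2}$.
By characteristics ($ds/d\tau = 1$), $w(s,\tau) = f(s - \tau)$ with $f = w( \cdot , 0)$.
So $w(s,\tau) = e^{-(s - \tau)^2}$, and $u(s,\tau) = e^{-\tau}w(s,\tau)$.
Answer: $u(s, \tau) = e^{-\tau} e^{-(-\tau + s)^2}$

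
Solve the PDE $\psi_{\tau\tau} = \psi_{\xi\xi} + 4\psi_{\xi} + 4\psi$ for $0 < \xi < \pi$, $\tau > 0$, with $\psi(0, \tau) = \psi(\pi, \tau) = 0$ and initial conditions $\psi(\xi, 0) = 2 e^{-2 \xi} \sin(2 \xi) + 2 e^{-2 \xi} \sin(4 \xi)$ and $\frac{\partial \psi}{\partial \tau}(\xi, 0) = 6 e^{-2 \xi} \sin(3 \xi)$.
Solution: Substitute $\psi = e^{-2\xi}u$, i.e. $u = e^{2\xi}\psi$.
By the product rule, $\psi_{\xi} = e^{-2\xi}(u_{\xi} - 2u)$, $\psi_{\xi\xi} = e^{-2\xi}(u_{\xi\xi} - 4u_{\xi} + 4u)$, $\psi_{\tau\tau} = e^{-2\xi}u_{\tau\tau}$.
Substituting into the PDE and dividing by $e^{-2\xi}$: $u_{\tau\tau} = (u_{\xi\xi} - 4u_{\xi} + 4u) + 4(u_{\xi} - 2u) + 4u$.
The lower-order terms cancel, leaving the standard wave equation $u_{\tau\tau} = u_{\xi\xi}$.
Initial data for $u$: $u(\xi,0) = e^{2\xi}\psi(\xi,0) = 2 \sin(2 \xi) + 2 \sin(4 \xi)$; $u_{\tau}(\xi,0) = e^{2\xi}\psi_{\tau}(\xi,0) = 6 \sin(3 \xi)$. The boundary conditions carry over: $u(0,\tau) = u(\pi,\tau) = 0$.
Solve for $u$:
  Using separation of variables $u = X(\xi)T(\tau)$:
  Eigenfunctions: $\sin(n\xi)$, $n = 1, 2, 3, \ldots$
  General solution: $u(\xi, \tau) = \sum [A_n \cos(n \tau) + B_n \sin(n \tau)] \sin(n\xi)$
  From $u(\xi,0) = 2 \sin(2 \xi) + 2 \sin(4 \xi)$: $A_2=2, A_4=2$. From $u_{\tau}(\xi,0) = 6 \sin(3 \xi)$, using $u_{\tau}(\xi,0) = \sum \omega_n B_n \sin(n\xi)$ with $\omega_n = n$: $B_3 = 6/3 = 2$.
Hence $u(\xi,\tau) = 2 \sin(2 \xi) \cos(2 \tau) + 2 \sin(3 \xi) \sin(3 \tau) + 2 \sin(4 \xi) \cos(4 \tau)$.
Transform back: $\psi(\xi,\tau) = e^{-2\xi}u(\xi,\tau)$.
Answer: $\psi(\xi, \tau) = 2 e^{-2 \xi} \sin(3 \tau) \sin(3 \xi) + 2 e^{-2 \xi} \sin(2 \xi) \cos(2 \tau) + 2 e^{-2 \xi} \sin(4 \xi) \cos(4 \tau)$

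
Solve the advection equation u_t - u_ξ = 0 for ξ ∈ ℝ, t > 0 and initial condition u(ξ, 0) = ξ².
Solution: By method of characteristics (waves move left with speed 1):
Along characteristics ξ + t = const, u is constant, so u(ξ,t) = f(ξ + t) with f = u(·, 0).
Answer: u(ξ, t) = t² + 2tξ + ξ²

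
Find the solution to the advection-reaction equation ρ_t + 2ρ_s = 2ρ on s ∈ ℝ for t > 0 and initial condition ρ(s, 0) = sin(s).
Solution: Substitute ρ = exp(2t)u, i.e. u = exp(-2t)ρ.
By the product rule, ρ_t = exp(2t)(u_t + 2u), ρ_s = exp(2t)u_s.
Substituting into the PDE and dividing by exp(2t): u_t + 2u + 2u_s = 2u.
The lower-order terms cancel, leaving the standard advection equation u_t + 2u_s = 0.
Initial data for u: u(s,0) = ρ(s,0) = sin(s).
Solve for u:
  By method of characteristics (waves move right with speed 2):
  Along characteristics s - 2t = const, u is constant, so u(s,t) = f(s - 2t) with f = u(·, 0).
Hence u(s,t) = sin(s - 2t).
Transform back: ρ(s,t) = exp(2t)u(s,t).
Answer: ρ(s, t) = exp(2t)sin(s - 2t)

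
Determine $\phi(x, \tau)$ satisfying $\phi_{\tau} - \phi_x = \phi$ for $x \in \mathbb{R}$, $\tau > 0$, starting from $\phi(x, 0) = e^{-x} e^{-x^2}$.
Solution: Substitute $\phi = e^{-x}u$, i.e. $u = e^{x}\phi$.
By the product rule, $\phi_x = e^{-x}(u_x - u)$, $\phi_{\tau} = e^{-x}u_{\tau}$.
Substituting into the PDE and dividing by $e^{-x}$: $u_{\tau} - (u_x - u) = u$.
The lower-order terms cancel, leaving the standard advection equation $u_{\tau} - u_x = 0$.
Initial data for $u$: $u(x,0) = e^{x}\phi(x,0) = e^{-x^2}$.
Solve for $u$:
  By method of characteristics (waves move left with speed 1):
  Along characteristics $x + \tau =$ const, $u$ is constant, so $u(x,\tau) = f(x + \tau)$ with $f = u( \cdot , 0)$.
Hence $u(x,\tau) = e^{-(x + \tau)^2}$.
Transform back: $\phi(x,\tau) = e^{-x}u(x,\tau)$.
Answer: $\phi(x, \tau) = e^{-x} e^{-(\tau + x)^2}$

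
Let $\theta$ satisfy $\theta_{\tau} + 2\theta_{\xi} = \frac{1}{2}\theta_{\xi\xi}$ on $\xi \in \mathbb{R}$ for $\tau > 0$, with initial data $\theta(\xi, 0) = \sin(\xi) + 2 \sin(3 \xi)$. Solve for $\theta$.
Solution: Moving frame: $\eta = \xi - 2\tau$, $\sigma = \tau$, $\theta = u(\eta,\sigma)$, so $\theta_{\tau} = u_{\sigma} - 2u_{\eta}$ and $\theta_{\xi\xi} = u_{\eta\eta}$.
Hence $\theta_{\tau} + 2\theta_{\xi} = u_{\sigma}$ and the PDE becomes the heat equation $u_{\sigma} = \frac{1}{2}u_{\eta\eta}$ on $\eta \in \mathbb{R}$.
Initial data: $u(\eta,0) = \theta(\eta,0) = \sin(\eta) + 2 \sin(3 \eta)$. Each mode $\sin(n\eta)$ decays as $e^{-n^2\sigma/2}$ on $\mathbb{R}$, so $u(\eta,\sigma) = \sum c_n e^{-n^2\sigma/2} \sin(n\eta)$ with $c_1=1, c_3=2$: $u(\eta,\sigma) = e^{-\sigma/2} \sin(\eta) + 2 e^{-9 \sigma/2} \sin(3 \eta)$.
Substituting back: $\theta(\xi,\tau) = u(\xi - 2\tau, \tau)$.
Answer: $\theta(\xi, \tau) = - e^{-\tau/2} \sin(2 \tau - \xi) - 2 e^{-9 \tau/2} \sin(6 \tau - 3 \xi)$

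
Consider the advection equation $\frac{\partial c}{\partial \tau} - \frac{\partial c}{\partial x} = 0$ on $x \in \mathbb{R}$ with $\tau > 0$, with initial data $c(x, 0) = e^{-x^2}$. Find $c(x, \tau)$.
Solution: By method of characteristics (waves move left with speed 1):
Along characteristics $x + \tau =$ const, $c$ is constant, so $c(x,\tau) = f(x + \tau)$ with $f = c( \cdot , 0)$.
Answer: $c(x, \tau) = e^{-(\tau + x)^2}$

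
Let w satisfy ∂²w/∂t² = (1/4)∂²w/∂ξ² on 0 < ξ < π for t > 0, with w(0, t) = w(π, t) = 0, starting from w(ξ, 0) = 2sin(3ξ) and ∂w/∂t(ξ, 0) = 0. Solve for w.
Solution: Separating variables: w = Σ [A_n cos(ω_n t) + B_n sin(ω_n t)] sin(nξ), ω_n = n/2. From ICs: A_3=2.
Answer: w(ξ, t) = 2sin(3ξ)cos(3t/2)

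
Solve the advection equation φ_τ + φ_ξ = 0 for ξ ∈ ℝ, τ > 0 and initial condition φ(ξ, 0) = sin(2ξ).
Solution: By characteristics (dξ/dτ = 1), φ(ξ,τ) = f(ξ - τ) with f = φ(·, 0).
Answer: φ(ξ, τ) = sin(2ξ - 2τ)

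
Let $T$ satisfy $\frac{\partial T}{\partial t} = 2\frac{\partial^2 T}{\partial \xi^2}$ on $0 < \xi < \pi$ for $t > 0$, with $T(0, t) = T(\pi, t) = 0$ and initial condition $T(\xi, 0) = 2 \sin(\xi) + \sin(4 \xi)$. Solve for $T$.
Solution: Separating variables: $T = \sum c_n e^{-2n^2t} \sin(n\xi)$. From $T(\xi,0) = 2 \sin(\xi) + \sin(4 \xi)$: $c_1=2, c_4=1$.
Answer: $T(\xi, t) = 2 e^{-2 t} \sin(\xi) + e^{-32 t} \sin(4 \xi)$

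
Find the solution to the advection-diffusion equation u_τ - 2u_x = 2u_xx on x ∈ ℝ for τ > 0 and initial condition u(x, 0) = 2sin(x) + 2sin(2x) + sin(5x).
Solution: Change to a moving frame: let η = x + 2τ, σ = τ and write u(x,τ) = w(η,σ).
By the chain rule u_τ = w_σ + 2w_η, u_x = w_η, u_xx = w_ηη.
Then u_τ - 2u_x = w_σ: the advection term cancels and the PDE becomes the heat equation w_σ = 2w_ηη on η ∈ ℝ.
Initial data: w(η,0) = u(η,0) = 2sin(η) + 2sin(2η) + sin(5η).
On η ∈ ℝ each mode satisfies (sin(nη))″ = -n² sin(nη), so exp(-2n²σ) sin(nη) solves the heat equation; by superposition w(η,σ) = Σ c_n exp(-2n²σ) sin(nη).
Reading off the coefficients: c_1=2, c_2=2, c_5=1, so w(η,σ) = 2exp(-2σ)sin(η) + 2exp(-8σ)sin(2η) + exp(-50σ)sin(5η).
Substituting back η = x + 2τ, σ = τ: u(x,τ) = w(x + 2τ, τ).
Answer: u(x, τ) = 2exp(-2τ)sin(x + 2τ) + 2exp(-8τ)sin(2x + 4τ) + exp(-50τ)sin(5x + 10τ)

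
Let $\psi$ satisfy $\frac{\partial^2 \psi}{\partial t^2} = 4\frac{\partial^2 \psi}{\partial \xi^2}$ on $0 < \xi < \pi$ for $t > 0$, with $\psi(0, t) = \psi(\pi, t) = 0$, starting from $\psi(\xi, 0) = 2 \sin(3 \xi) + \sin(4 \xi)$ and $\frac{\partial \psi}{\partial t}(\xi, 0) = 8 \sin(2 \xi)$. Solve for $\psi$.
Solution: Separating variables: $\psi = \sum [A_n \cos(\omega_n t) + B_n \sin(\omega_n t)] \sin(n\xi)$, $\omega_n = 2n$. From ICs ($B_n$ = velocity coefficient / $\omega_n$): $A_3=2, A_4=1, B_2=2$.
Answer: $\psi(\xi, t) = 2 \sin(2 \xi) \sin(4 t) + 2 \sin(3 \xi) \cos(6 t) + \sin(4 \xi) \cos(8 t)$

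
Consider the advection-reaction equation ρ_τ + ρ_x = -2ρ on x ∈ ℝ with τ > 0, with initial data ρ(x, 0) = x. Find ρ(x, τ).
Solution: Substitute ρ = exp(-2τ)u.
Then ρ_τ = exp(-2τ)(u_τ - 2u), ρ_x = exp(-2τ)u_x; substituting and dividing by exp(-2τ), the lower-order terms cancel: u_τ + u_x = 0 (standard advection equation).
Data for u: u(x,0) = ρ(x,0) = x.
By characteristics (dx/dτ = 1), u(x,τ) = f(x - τ) with f = u(·, 0).
So u(x,τ) = x - τ, and ρ(x,τ) = exp(-2τ)u(x,τ).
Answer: ρ(x, τ) = xexp(-2τ) - τexp(-2τ)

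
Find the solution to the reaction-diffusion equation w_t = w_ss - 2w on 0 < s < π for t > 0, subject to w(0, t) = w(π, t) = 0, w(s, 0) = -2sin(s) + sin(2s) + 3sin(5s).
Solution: Substitute w = exp(-2t)u.
Then w_t = exp(-2t)(u_t - 2u), w_ss = exp(-2t)u_ss; substituting and dividing by exp(-2t), the lower-order terms cancel: u_t = u_ss (standard heat equation).
Data for u: u(s,0) = w(s,0) = -2sin(s) + sin(2s) + 3sin(5s). The boundary conditions carry over: u(0,t) = u(π,t) = 0.
Separating variables: u = Σ c_n exp(-n²t) sin(ns). From u(s,0) = -2sin(s) + sin(2s) + 3sin(5s): c_1=-2, c_2=1, c_5=3.
So u(s,t) = -2exp(-t)sin(s) + exp(-4t)sin(2s) + 3exp(-25t)sin(5s), and w(s,t) = exp(-2t)u(s,t).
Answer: w(s, t) = -2exp(-3t)sin(s) + exp(-6t)sin(2s) + 3exp(-27t)sin(5s)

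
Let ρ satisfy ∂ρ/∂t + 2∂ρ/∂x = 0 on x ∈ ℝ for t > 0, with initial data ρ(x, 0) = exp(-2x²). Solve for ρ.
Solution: By method of characteristics (waves move right with speed 2):
Along characteristics x - 2t = const, ρ is constant, so ρ(x,t) = f(x - 2t) with f = ρ(·, 0).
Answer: ρ(x, t) = exp(-2(-2t + x)²)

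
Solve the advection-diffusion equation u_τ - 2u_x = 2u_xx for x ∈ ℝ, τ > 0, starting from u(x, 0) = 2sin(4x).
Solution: Change to a moving frame: let η = x + 2τ, σ = τ and write u(x,τ) = w(η,σ).
By the chain rule u_τ = w_σ + 2w_η, u_x = w_η, u_xx = w_ηη.
Then u_τ - 2u_x = w_σ: the advection term cancels and the PDE becomes the heat equation w_σ = 2w_ηη on η ∈ ℝ.
Initial data: w(η,0) = u(η,0) = 2sin(4η).
On η ∈ ℝ each mode satisfies (sin(nη))″ = -n² sin(nη), so exp(-2n²σ) sin(nη) solves the heat equation; by superposition w(η,σ) = Σ c_n exp(-2n²σ) sin(nη).
Reading off the coefficients: c_4=2, so w(η,σ) = 2exp(-32σ)sin(4η).
Substituting back η = x + 2τ, σ = τ: u(x,τ) = w(x + 2τ, τ).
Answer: u(x, τ) = 2exp(-32τ)sin(4x + 8τ)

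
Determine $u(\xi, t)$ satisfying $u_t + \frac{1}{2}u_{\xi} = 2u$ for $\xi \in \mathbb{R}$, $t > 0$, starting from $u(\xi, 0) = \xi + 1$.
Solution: Substitute $u = e^{2t}w$.
Then $u_t = e^{2t}(w_t + 2w)$, $u_{\xi} = e^{2t}w_{\xi}$; substituting and dividing by $e^{2t}$, the lower-order terms cancel: $w_t + \frac{1}{2}w_{\xi} = 0$ (standard advection equation).
Data for $w$: $w(\xi,0) = u(\xi,0) = \xi + 1$.
By characteristics ($d\xi/dt = 1/2$), $w(\xi,t) = f(\xi - \frac{1}{2}t)$ with $f = w( \cdot , 0)$.
So $w(\xi,t) = -\frac{1}{2} t + \xi + 1$, and $u(\xi,t) = e^{2t}w(\xi,t)$.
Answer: $u(\xi, t) = \xi e^{2 t} - \frac{1}{2} t e^{2 t} + e^{2 t}$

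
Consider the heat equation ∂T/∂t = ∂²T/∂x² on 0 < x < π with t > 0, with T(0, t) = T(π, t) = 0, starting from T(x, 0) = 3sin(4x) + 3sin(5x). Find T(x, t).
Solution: Using separation of variables T = X(x)G(t):
Eigenfunctions: sin(nx), n = 1, 2, 3, ...
General solution: T(x, t) = Σ c_n sin(nx) exp(-n² t)
Matching T(x,0) = 3sin(4x) + 3sin(5x) term by term: c_4=3, c_5=3.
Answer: T(x, t) = 3exp(-16t)sin(4x) + 3exp(-25t)sin(5x)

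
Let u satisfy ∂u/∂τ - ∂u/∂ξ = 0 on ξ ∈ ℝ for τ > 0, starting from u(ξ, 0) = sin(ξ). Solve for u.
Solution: By method of characteristics (waves move left with speed 1):
Along characteristics ξ + τ = const, u is constant, so u(ξ,τ) = f(ξ + τ) with f = u(·, 0).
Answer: u(ξ, τ) = sin(ξ + τ)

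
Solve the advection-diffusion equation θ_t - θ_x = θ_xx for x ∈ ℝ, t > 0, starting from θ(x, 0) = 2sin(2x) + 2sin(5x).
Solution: Change to a moving frame: let η = x + t, σ = t and write θ(x,t) = u(η,σ).
By the chain rule θ_t = u_σ + u_η, θ_x = u_η, θ_xx = u_ηη.
Then θ_t - θ_x = u_σ: the advection term cancels and the PDE becomes the heat equation u_σ = u_ηη on η ∈ ℝ.
Initial data: u(η,0) = θ(η,0) = 2sin(2η) + 2sin(5η).
On η ∈ ℝ each mode satisfies (sin(nη))″ = -n² sin(nη), so exp(-n²σ) sin(nη) solves the heat equation; by superposition u(η,σ) = Σ c_n exp(-n²σ) sin(nη).
Reading off the coefficients: c_2=2, c_5=2, so u(η,σ) = 2exp(-4σ)sin(2η) + 2exp(-25σ)sin(5η).
Substituting back η = x + t, σ = t: θ(x,t) = u(x + t, t).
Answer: θ(x, t) = 2exp(-4t)sin(2t + 2x) + 2exp(-25t)sin(5t + 5x)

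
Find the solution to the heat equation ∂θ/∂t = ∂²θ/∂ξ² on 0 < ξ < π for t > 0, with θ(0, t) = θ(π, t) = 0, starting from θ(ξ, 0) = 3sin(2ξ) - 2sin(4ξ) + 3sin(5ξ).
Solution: Using separation of variables θ = X(ξ)G(t):
Eigenfunctions: sin(nξ), n = 1, 2, 3, ...
General solution: θ(ξ, t) = Σ c_n sin(nξ) exp(-n² t)
Matching θ(ξ,0) = 3sin(2ξ) - 2sin(4ξ) + 3sin(5ξ) term by term: c_2=3, c_4=-2, c_5=3.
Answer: θ(ξ, t) = 3exp(-4t)sin(2ξ) - 2exp(-16t)sin(4ξ) + 3exp(-25t)sin(5ξ)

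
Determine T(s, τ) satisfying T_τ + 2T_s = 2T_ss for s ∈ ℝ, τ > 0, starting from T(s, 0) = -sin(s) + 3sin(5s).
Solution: Moving frame: η = s - 2τ, σ = τ, T = u(η,σ), so T_τ = u_σ - 2u_η and T_ss = u_ηη.
Hence T_τ + 2T_s = u_σ and the PDE becomes the heat equation u_σ = 2u_ηη on η ∈ ℝ.
Initial data: u(η,0) = T(η,0) = -sin(η) + 3sin(5η). Each mode sin(nη) decays as exp(-2n²σ) on ℝ, so u(η,σ) = Σ c_n exp(-2n²σ) sin(nη) with c_1=-1, c_5=3: u(η,σ) = -exp(-2σ)sin(η) + 3exp(-50σ)sin(5η).
Substituting back: T(s,τ) = u(s - 2τ, τ).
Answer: T(s, τ) = -exp(-2τ)sin(s - 2τ) + 3exp(-50τ)sin(5s - 10τ)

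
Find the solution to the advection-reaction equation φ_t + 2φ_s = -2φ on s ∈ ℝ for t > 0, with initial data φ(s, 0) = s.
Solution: Substitute φ = exp(-2t)u, i.e. u = exp(2t)φ.
By the product rule, φ_t = exp(-2t)(u_t - 2u), φ_s = exp(-2t)u_s.
Substituting into the PDE and dividing by exp(-2t): u_t - 2u + 2u_s = -2u.
The lower-order terms cancel, leaving the standard advection equation u_t + 2u_s = 0.
Initial data for u: u(s,0) = φ(s,0) = s.
Solve for u:
  By method of characteristics (waves move right with speed 2):
  Along characteristics s - 2t = const, u is constant, so u(s,t) = f(s - 2t) with f = u(·, 0).
Hence u(s,t) = s - 2t.
Transform back: φ(s,t) = exp(-2t)u(s,t).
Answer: φ(s, t) = sexp(-2t) - 2texp(-2t)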